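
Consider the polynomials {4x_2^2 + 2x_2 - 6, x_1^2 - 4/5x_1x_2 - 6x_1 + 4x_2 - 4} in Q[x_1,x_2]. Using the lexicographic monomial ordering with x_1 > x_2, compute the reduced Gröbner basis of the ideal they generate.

G = {x_1^2 - 4/5x_1x_2 - 6x_1 + 4x_2 - 4, x_2^2 + 1/2x_2 - 3/2}

f_1 = 4x_2^2 + 2x_2 - 6, LT = x_2^2.
f_2 = x_1^2 - 4/5x_1x_2 - 6x_1 + 4x_2 - 4, LT = x_1^2.

S(f_1,f_2): leading monomials are coprime, so the S-polynomial reduces to 0 (Buchberger's first criterion).
Every S-polynomial of the final basis reduces to 0, so we have a Gröbner basis.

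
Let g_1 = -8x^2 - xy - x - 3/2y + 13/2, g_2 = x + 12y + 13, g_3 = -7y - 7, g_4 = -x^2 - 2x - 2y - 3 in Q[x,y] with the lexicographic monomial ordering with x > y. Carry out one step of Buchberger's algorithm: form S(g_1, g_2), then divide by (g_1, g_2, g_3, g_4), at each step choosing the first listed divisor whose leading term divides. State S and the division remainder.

S(g_1, g_2) = -95/8xy - 103/8x + 3/16y - 13/16; remainder on division = 0.

lcm(LM(g_1), LM(g_2)) = x^2.
S = (lcm/LT(g_1))·g_1 − (lcm/LT(g_2))·g_2 = -95/8xy - 103/8x + 3/16y - 13/16.
Reduce S modulo (g_1, g_2, g_3, g_4) in that order:
  leading term xy: subtract (-95/8y)·g_2 from -95/8xy - 103/8x + 3/16y - 13/16 → -103/8x + 285/2y^2 + 2473/16y - 13/16
  leading term x: subtract (-103/8)·g_2 from -103/8x + 285/2y^2 + 2473/16y - 13/16 → 285/2y^2 + 4945/16y + 2665/16
  leading term y^2: subtract (-285/14y)·g_3 from 285/2y^2 + 4945/16y + 2665/16 → 2665/16y + 2665/16
  leading term y: subtract (-2665/112)·g_3 from 2665/16y + 2665/16 → 0
The remainder is 0, so this S-polynomial contributes no new basis element.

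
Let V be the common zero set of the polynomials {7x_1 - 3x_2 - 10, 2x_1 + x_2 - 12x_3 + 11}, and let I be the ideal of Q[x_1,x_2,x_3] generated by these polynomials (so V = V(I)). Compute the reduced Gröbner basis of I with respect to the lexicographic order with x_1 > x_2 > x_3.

G = {x_1 - 36/13x_3 + 23/13, x_2 - 84/13x_3 + 97/13}

Buchberger's algorithm terminates because the ascending chain of leading-term ideals stabilizes.

f_1 = 7x_1 - 3x_2 - 10, LT = x_1.
f_2 = 2x_1 + x_2 - 12x_3 + 11, LT = x_1.

S(f_1,f_2): lcm = x_1. S = -13/14x_2 + 6x_3 - 97/14.
  leading term x_2: no divisor's leading term divides it; move -13/14x_2 to the remainder.
  leading term x_3: no divisor's leading term divides it; move 6x_3 to the remainder.
  leading term 1: no divisor's leading term divides it; move -97/14 to the remainder.
  remainder -13/14x_2 + 6x_3 - 97/14 ≠ 0; add g_3 = -13/14x_2 + 6x_3 - 97/14 to the basis.

The other S-polynomials (S(f_1,g_3), S(f_2,g_3)) all reduce to 0 modulo the current basis, so we have a Gröbner basis.
Inter-reduce: drop elements whose leading term is divisible by another's, tail-reduce, and make monic.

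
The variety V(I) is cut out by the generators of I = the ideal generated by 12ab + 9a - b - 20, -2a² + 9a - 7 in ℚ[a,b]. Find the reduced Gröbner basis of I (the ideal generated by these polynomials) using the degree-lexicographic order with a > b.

G = {b² - 59/82b - 23/82, a + 41/21b - 62/21}

The reduced Gröbner basis is the canonical form of the ideal for this ordering.

f_1 = 12ab + 9a - b - 20, LT = ab.
f_2 = -2a² + 9a - 7, LT = a².

S(f_1,f_2): lcm = a²b. S = ¾a² + 53/12ab - 5/3a - 7/2b.
  leading term a²: subtract (-⅜)·f_2 from ¾a² + 53/12ab - 5/3a - 7/2b → 53/12ab + 41/24a - 7/2b - 21/8
  leading term ab: subtract (53/144)·f_1 from 53/12ab + 41/24a - 7/2b - 21/8 → -77/48a - 451/144b + 341/72
  leading term a: no divisor's leading term divides it; move -77/48a to the remainder.
  leading term b: no divisor's leading term divides it; move -451/144b to the remainder.
  leading term 1: no divisor's leading term divides it; move 341/72 to the remainder.
  remainder -77/48a - 451/144b + 341/72 ≠ 0; add g_3 = -77/48a - 451/144b + 341/72 to the basis.

S(f_1,g_3): lcm = ab. S = -41/21b² + ¾a + 241/84b - 5/3.
  leading term b²: no divisor's leading term divides it; move -41/21b² to the remainder.
  leading term a: subtract (-36/77)·g_3 from ¾a + 241/84b - 5/3 → 59/42b + 23/42
  leading term b: no divisor's leading term divides it; move 59/42b to the remainder.
  leading term 1: no divisor's leading term divides it; move 23/42 to the remainder.
  remainder -41/21b² + 59/42b + 23/42 ≠ 0; add g_4 = -41/21b² + 59/42b + 23/42 to the basis.

The other S-polynomials (S(f_2,g_3), S(f_1,g_4), S(f_2,g_4), S(g_3,g_4)) all reduce to 0 modulo the current basis, so we have a Gröbner basis.
Inter-reduce: drop elements whose leading term is divisible by another's, tail-reduce, and make monic.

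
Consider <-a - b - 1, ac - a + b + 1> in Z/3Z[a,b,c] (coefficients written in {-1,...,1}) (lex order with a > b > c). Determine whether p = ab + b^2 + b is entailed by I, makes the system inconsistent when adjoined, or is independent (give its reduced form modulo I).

First compute the reduced Gröbner basis of I by Buchberger's algorithm.
f_1 = -a - b - 1, LT = a.
f_2 = ac - a + b + 1, LT = ac.

S(f_1,f_2): lcm = ac. S = a + bc - b + c - 1.
  leading term a: subtract (-1)·f_1 from a + bc - b + c - 1 → bc + b + c + 1
  leading term bc: no divisor's leading term divides it; move bc to the remainder.
  leading term b: no divisor's leading term divides it; move b to the remainder.
  leading term c: no divisor's leading term divides it; move c to the remainder.
  leading term 1: no divisor's leading term divides it; move 1 to the remainder.
  remainder bc + b + c + 1 ≠ 0; add h_3 = bc + b + c + 1 to the basis.

The other S-polynomials (S(f_1,h_3), S(f_2,h_3)) all reduce to 0 modulo the current basis, so we have a Gröbner basis.
Inter-reduce: drop elements whose leading term is divisible by another's, tail-reduce, and make monic.
Reduced Gröbner basis: {a + b + 1, bc + b + c + 1}.
Label its elements g_1 = a + b + 1, g_2 = bc + b + c + 1.

Reduce p = ab + b^2 + b modulo G:
  leading term ab: subtract (b)·g_1 from ab + b^2 + b → 0
  normal form = 0.
Since the normal form is 0, p ∈ I.

ab + b^2 + b lies in I (it reduces to 0).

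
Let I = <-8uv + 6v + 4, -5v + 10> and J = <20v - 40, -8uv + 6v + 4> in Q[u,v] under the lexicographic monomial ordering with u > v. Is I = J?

Yes, the ideals are equal.

Since reduced Gröbner bases are canonical representatives of ideals under a given ordering, it suffices to compute and compare them.
Buchberger on the first generating set:
f_1 = -8uv + 6v + 4, LT = uv.
f_2 = -5v + 10, LT = v.

S(f_1,f_2): lcm = uv. S = 2u - 3/4v - 1/2.
  reduce S modulo (f_1, f_2):
  remainder 2u - 2 ≠ 0; add g_3 = 2u - 2 to the basis.

The other S-polynomials (S(f_1,g_3), S(f_2,g_3)) all reduce to 0 modulo the current basis, so we have a Gröbner basis.
Inter-reduce: drop elements whose leading term is divisible by another's, tail-reduce, and make monic.
Reduced Gröbner basis: {u - 1, v - 2}.

Buchberger on the second generating set:
h_1 = 20v - 40, LT = v.
h_2 = -8uv + 6v + 4, LT = uv.

S(h_1,h_2): lcm = uv. S = -2u + 3/4v + 1/2.
  reduce S modulo (h_1, h_2):
  remainder -2u + 2 ≠ 0; add k_3 = -2u + 2 to the basis.

The other S-polynomials (S(h_1,k_3), S(h_2,k_3)) all reduce to 0 modulo the current basis, so we have a Gröbner basis.
Inter-reduce: drop elements whose leading term is divisible by another's, tail-reduce, and make monic.
Reduced Gröbner basis: {u - 1, v - 2}.

The two bases agree; hence the ideals are identical.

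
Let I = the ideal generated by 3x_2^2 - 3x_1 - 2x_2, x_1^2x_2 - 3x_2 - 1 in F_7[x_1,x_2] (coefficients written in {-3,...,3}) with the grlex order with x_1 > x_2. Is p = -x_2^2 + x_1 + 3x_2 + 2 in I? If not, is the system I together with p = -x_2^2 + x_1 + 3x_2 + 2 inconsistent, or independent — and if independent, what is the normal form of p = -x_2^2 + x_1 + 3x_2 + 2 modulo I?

First compute the reduced Gröbner basis of I by Buchberger's algorithm.
f_1 = 3x_2^2 - 3x_1 - 2x_2, LT = x_2^2.
f_2 = x_1^2x_2 - 3x_2 - 1, LT = x_1^2x_2.

S(f_1,f_2): lcm = x_1^2x_2^2. S = -x_1^3 - 3x_1^2x_2 + 3x_2^2 + x_2.
  leading term x_1^3: no divisor's leading term divides it; move -x_1^3 to the remainder.
  leading term x_1^2x_2: subtract (-3)·f_2 from -3x_1^2x_2 + 3x_2^2 + x_2 → 3x_2^2 - x_2 - 3
  leading term x_2^2: subtract (1)·f_1 from 3x_2^2 - x_2 - 3 → 3x_1 + x_2 - 3
  leading term x_1: no divisor's leading term divides it; move 3x_1 to the remainder.
  leading term x_2: no divisor's leading term divides it; move x_2 to the remainder.
  leading term 1: no divisor's leading term divides it; move -3 to the remainder.
  remainder -x_1^3 + 3x_1 + x_2 - 3 ≠ 0; add h_3 = -x_1^3 + 3x_1 + x_2 - 3 to the basis.

The other S-polynomials (S(f_1,h_3), S(f_2,h_3)) all reduce to 0 modulo the current basis, so we have a Gröbner basis.
Inter-reduce: drop elements whose leading term is divisible by another's, tail-reduce, and make monic.
Reduced Gröbner basis: {x_1^3 - 3x_1 - x_2 + 3, x_1^2x_2 - 3x_2 - 1, x_2^2 - x_1 - 3x_2}.
Label its elements g_1 = x_1^3 - 3x_1 - x_2 + 3, g_2 = x_1^2x_2 - 3x_2 - 1, g_3 = x_2^2 - x_1 - 3x_2.

Reduce p = -x_2^2 + x_1 + 3x_2 + 2 modulo G:
  leading term x_2^2: subtract (-1)·g_3 from -x_2^2 + x_1 + 3x_2 + 2 → 2
  leading term 1: no divisor's leading term divides it; move 2 to the remainder.
  normal form = 2.
The normal form is nonzero, so p ∉ I. Since p minus its normal form lies in I, I + (p) = I + (r) where r = 2; decide whether this ideal is the whole ring.
Here r = 2 is a nonzero constant, hence a unit: 1 ∈ I + (p), the Gröbner basis of I + (p) is {1}, and the enlarged system has no common solution — adjoining p is inconsistent.

Adjoining -x_2^2 + x_1 + 3x_2 + 2 makes the ideal the whole ring: the system is inconsistent.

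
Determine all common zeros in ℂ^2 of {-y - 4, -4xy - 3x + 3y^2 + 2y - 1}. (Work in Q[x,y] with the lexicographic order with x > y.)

{(-3, -4)}

Compute a lex Gröbner basis by Buchberger's algorithm.
f_1 = -y - 4, LT = y.
f_2 = -4xy - 3x + 3y^2 + 2y - 1, LT = xy.

S(f_1,f_2): lcm = xy. S = 13/4x + 3/4y^2 + 1/2y - 1/4.
  leading term x: no divisor's leading term divides it; move 13/4x to the remainder.
  leading term y^2: subtract (-3/4y)·f_1 from 3/4y^2 + 1/2y - 1/4 → -5/2y - 1/4
  leading term y: subtract (5/2)·f_1 from -5/2y - 1/4 → 39/4
  leading term 1: no divisor's leading term divides it; move 39/4 to the remainder.
  remainder 13/4x + 39/4 ≠ 0; add h_3 = 13/4x + 39/4 to the basis.

S(f_1,h_3): leading monomials are coprime, so the S-polynomial reduces to 0 (Buchberger's first criterion).
S(f_2,h_3): lcm = xy. S = 3/4x - 3/4y^2 - 7/2y + 1/4.
  leading term x: subtract (3/13)·h_3 from 3/4x - 3/4y^2 - 7/2y + 1/4 → -3/4y^2 - 7/2y - 2
  leading term y^2: subtract (3/4y)·f_1 from -3/4y^2 - 7/2y - 2 → -1/2y - 2
  leading term y: subtract (1/2)·f_1 from -1/2y - 2 → 0
  remainder 0.

Every S-polynomial of the final basis reduces to 0, so we have a Gröbner basis.
Inter-reduce: drop elements whose leading term is divisible by another's, tail-reduce, and make monic.
Reduced Gröbner basis: {x + 3, y + 4}.

Since the basis is lex-ordered, y + 4 is univariate in y. Its roots are {-4}. Back-substituting each root into the other basis elements fixes the other coordinates.
  y = -4: the earlier basis element becomes x + 3 = 0, giving x = -3 — point (-3, -4).
Check: every point annihilates each of the original generators.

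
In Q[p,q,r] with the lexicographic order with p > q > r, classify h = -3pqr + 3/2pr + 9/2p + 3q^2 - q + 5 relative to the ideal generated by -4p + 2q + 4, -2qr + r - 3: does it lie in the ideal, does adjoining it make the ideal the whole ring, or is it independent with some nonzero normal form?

First compute the reduced Gröbner basis of I by Buchberger's algorithm.
f_1 = -4p + 2q + 4, LT = p.
f_2 = -2qr + r - 3, LT = qr.

The S-polynomials (S(f_1,f_2)) all reduce to 0 modulo the current basis, so we have a Gröbner basis.
Inter-reduce: drop elements whose leading term is divisible by another's, tail-reduce, and make monic.
Reduced Gröbner basis: {p - 1/2q - 1, qr - 1/2r + 3/2}.
Label its elements g_1 = p - 1/2q - 1, g_2 = qr - 1/2r + 3/2.

Reduce h = -3pqr + 3/2pr + 9/2p + 3q^2 - q + 5 modulo G:
  leading term pqr: subtract (-3qr)·g_1 from -3pqr + 3/2pr + 9/2p + 3q^2 - q + 5 → 3/2pr + 9/2p - 3/2q^2r + 3q^2 - 3qr - q + 5
  leading term pr: subtract (3/2r)·g_1 from 3/2pr + 9/2p - 3/2q^2r + 3q^2 - 3qr - q + 5 → 9/2p - 3/2q^2r + 3q^2 - 9/4qr - q + 3/2r + 5
  leading term p: subtract (9/2)·g_1 from 9/2p - 3/2q^2r + 3q^2 - 9/4qr - q + 3/2r + 5 → -3/2q^2r + 3q^2 - 9/4qr + 5/4q + 3/2r + 19/2
  leading term q^2r: subtract (-3/2q)·g_2 from -3/2q^2r + 3q^2 - 9/4qr + 5/4q + 3/2r + 19/2 → 3q^2 - 3qr + 7/2q + 3/2r + 19/2
  leading term q^2: no divisor's leading term divides it; move 3q^2 to the remainder.
  leading term qr: subtract (-3)·g_2 from -3qr + 7/2q + 3/2r + 19/2 → 7/2q + 14
  leading term q: no divisor's leading term divides it; move 7/2q to the remainder.
  leading term 1: no divisor's leading term divides it; move 14 to the remainder.
  normal form = 3q^2 + 7/2q + 14.
The normal form is nonzero, so h ∉ I. Since h minus its normal form lies in I, I + (h) = I + (n) where n = 3q^2 + 7/2q + 14; decide whether this ideal is the whole ring.
Run Buchberger on G together with n (pairs among the g_i already reduce to 0 since G is a Gröbner basis):
g_1 = p - 1/2q - 1, LT = p.
g_2 = qr - 1/2r + 3/2, LT = qr.
n = 3q^2 + 7/2q + 14, LT = q^2.

S(g_2,n): lcm = q^2r. S = -5/3qr + 3/2q - 14/3r.
  leading term qr: subtract (-5/3)·g_2 from -5/3qr + 3/2q - 14/3r → 3/2q - 11/2r + 5/2
  leading term q: no divisor's leading term divides it; move 3/2q to the remainder.
  leading term r: no divisor's leading term divides it; move -11/2r to the remainder.
  leading term 1: no divisor's leading term divides it; move 5/2 to the remainder.
  remainder 3/2q - 11/2r + 5/2 ≠ 0; add m_4 = 3/2q - 11/2r + 5/2 to the basis.

S(g_2,m_4): lcm = qr. S = 11/3r^2 - 13/6r + 3/2.
  leading term r^2: no divisor's leading term divides it; move 11/3r^2 to the remainder.
  leading term r: no divisor's leading term divides it; move -13/6r to the remainder.
  leading term 1: no divisor's leading term divides it; move 3/2 to the remainder.
  remainder 11/3r^2 - 13/6r + 3/2 ≠ 0; add m_5 = 11/3r^2 - 13/6r + 3/2 to the basis.

The other S-polynomials (S(g_1,g_2), S(g_1,n), S(g_1,m_4), S(n,m_4), S(g_1,m_5), S(g_2,m_5), S(n,m_5), S(m_4,m_5)) all reduce to 0 modulo the current basis, so we have a Gröbner basis.
Inter-reduce: drop elements whose leading term is divisible by another's, tail-reduce, and make monic.
Reduced Gröbner basis: {p - 11/6r - 1/6, q - 11/3r + 5/3, r^2 - 13/22r + 9/22}.
The reduced Gröbner basis of I + (h) is {p - 11/6r - 1/6, q - 11/3r + 5/3, r^2 - 13/22r + 9/22} ≠ {1}, a proper ideal, so the enlarged system stays consistent: h is independent of I, with normal form 3q^2 + 7/2q + 14.

Ideal membership is decidable via reduction modulo a Gröbner basis.

-3pqr + 3/2pr + 9/2p + 3q^2 - q + 5 is independent of I; its normal form modulo I is 3q^2 + 7/2q + 14.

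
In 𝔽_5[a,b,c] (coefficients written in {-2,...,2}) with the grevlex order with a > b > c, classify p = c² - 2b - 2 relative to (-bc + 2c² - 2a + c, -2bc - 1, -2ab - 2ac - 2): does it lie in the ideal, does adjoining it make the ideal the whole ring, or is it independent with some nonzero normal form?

First compute the reduced Gröbner basis of I by Buchberger's algorithm.
f_1 = -bc + 2c² - 2a + c, LT = bc.
f_2 = -2bc - 1, LT = bc.
f_3 = -2ab - 2ac - 2, LT = ab.

S(f_1,f_2): lcm = bc. S = -2c² + 2a - c + 2.
  leading term c²: no divisor's leading term divides it; move -2c² to the remainder.
  leading term a: no divisor's leading term divides it; move 2a to the remainder.
  leading term c: no divisor's leading term divides it; move -c to the remainder.
  leading term 1: no divisor's leading term divides it; move 2 to the remainder.
  remainder -2c² + 2a - c + 2 ≠ 0; add h_4 = -2c² + 2a - c + 2 to the basis.

S(f_1,f_3): lcm = abc. S = 2ac² + 2a² - ac - c.
  leading term ac²: subtract (-a)·h_4 from 2ac² + 2a² - ac - c → -a² - 2ac + 2a - c
  leading term a²: no divisor's leading term divides it; move -a² to the remainder.
  leading term ac: no divisor's leading term divides it; move -2ac to the remainder.
  leading term a: no divisor's leading term divides it; move 2a to the remainder.
  leading term c: no divisor's leading term divides it; move -c to the remainder.
  remainder -a² - 2ac + 2a - c ≠ 0; add h_5 = -a² - 2ac + 2a - c to the basis.

S(f_1,h_4): lcm = bc². S = -2c³ + ab + 2ac + 2bc - c² + b.
  leading term c³: subtract (c)·h_4 from -2c³ + ab + 2ac + 2bc - c² + b → ab + 2bc + b - 2c
  leading term ab: subtract (2)·f_3 from ab + 2bc + b - 2c → -ac + 2bc + b - 2c - 1
  leading term ac: no divisor's leading term divides it; move -ac to the remainder.
  leading term bc: subtract (-2)·f_1 from 2bc + b - 2c - 1 → -c² + a + b - 1
  leading term c²: subtract (-2)·h_4 from -c² + a + b - 1 → b - 2c - 2
  leading term b: no divisor's leading term divides it; move b to the remainder.
  leading term c: no divisor's leading term divides it; move -2c to the remainder.
  leading term 1: no divisor's leading term divides it; move -2 to the remainder.
  remainder -ac + b - 2c - 2 ≠ 0; add h_6 = -ac + b - 2c - 2 to the basis.

S(f_1,h_6): lcm = abc. S = -2ac² + 2a² + b² - ac - 2bc - 2b.
  leading term ac²: subtract (a)·h_4 from -2ac² + 2a² + b² - ac - 2bc - 2b → b² - 2bc - 2a - 2b
  leading term b²: no divisor's leading term divides it; move b² to the remainder.
  leading term bc: subtract (2)·f_1 from -2bc - 2a - 2b → c² + 2a - 2b - 2c
  leading term c²: subtract (2)·h_4 from c² + 2a - 2b - 2c → -2a - 2b + 1
  leading term a: no divisor's leading term divides it; move -2a to the remainder.
  leading term b: no divisor's leading term divides it; move -2b to the remainder.
  leading term 1: no divisor's leading term divides it; move 1 to the remainder.
  remainder b² - 2a - 2b + 1 ≠ 0; add h_7 = b² - 2a - 2b + 1 to the basis.

The other S-polynomials (S(f_2,f_3), S(f_2,h_4), S(f_3,h_4), S(f_1,h_5), S(f_2,h_5), S(f_3,h_5), S(h_4,h_5), S(f_2,h_6), S(f_3,h_6), S(h_4,h_6), S(h_5,h_6), S(f_1,h_7), S(f_2,h_7), S(f_3,h_7), S(h_4,h_7), S(h_5,h_7), S(h_6,h_7)) all reduce to 0 modulo the current basis, so we have a Gröbner basis.
Inter-reduce: drop elements whose leading term is divisible by another's, tail-reduce, and make monic.
Reduced Gröbner basis: {a² - 2a + 2b + 2c + 1, ab + b - 2c - 1, b² - 2a - 2b + 1, ac - b + 2c + 2, bc - 2, c² - a - 2c - 1}.
Label its elements g_1 = a² - 2a + 2b + 2c + 1, g_2 = ab + b - 2c - 1, g_3 = b² - 2a - 2b + 1, g_4 = ac - b + 2c + 2, g_5 = bc - 2, g_6 = c² - a - 2c - 1.

Reduce p = c² - 2b - 2 modulo G:
  leading term c²: subtract (1)·g_6 from c² - 2b - 2 → a - 2b + 2c - 1
  leading term a: no divisor's leading term divides it; move a to the remainder.
  leading term b: no divisor's leading term divides it; move -2b to the remainder.
  leading term c: no divisor's leading term divides it; move 2c to the remainder.
  leading term 1: no divisor's leading term divides it; move -1 to the remainder.
  normal form = a - 2b + 2c - 1.
The normal form is nonzero, so p ∉ I. Since p minus its normal form lies in I, I + (p) = I + (r) where r = a - 2b + 2c - 1; decide whether this ideal is the whole ring.
Run Buchberger on G together with r (pairs among the g_i already reduce to 0 since G is a Gröbner basis):
g_1 = a² - 2a + 2b + 2c + 1, LT = a².
g_2 = ab + b - 2c - 1, LT = ab.
g_3 = b² - 2a - 2b + 1, LT = b².
g_4 = ac - b + 2c + 2, LT = ac.
g_5 = bc - 2, LT = bc.
g_6 = c² - a - 2c - 1, LT = c².
r = a - 2b + 2c - 1, LT = a.

S(g_1,r): lcm = a². S = 2ab - 2ac - a + 2b + 2c + 1.
  leading term ab: subtract (2)·g_2 from 2ab - 2ac - a + 2b + 2c + 1 → -2ac - a + c - 2
  leading term ac: subtract (-2)·g_4 from -2ac - a + c - 2 → -a - 2b + 2
  leading term a: subtract (-1)·r from -a - 2b + 2 → b + 2c + 1
  leading term b: no divisor's leading term divides it; move b to the remainder.
  leading term c: no divisor's leading term divides it; move 2c to the remainder.
  leading term 1: no divisor's leading term divides it; move 1 to the remainder.
  remainder b + 2c + 1 ≠ 0; add m_8 = b + 2c + 1 to the basis.

S(g_2,r): lcm = ab. S = 2b² - 2bc + 2b - 2c - 1.
  leading term b²: subtract (2)·g_3 from 2b² - 2bc + 2b - 2c - 1 → -2bc - a + b - 2c + 2
  leading term bc: subtract (-2)·g_5 from -2bc - a + b - 2c + 2 → -a + b - 2c - 2
  leading term a: subtract (-1)·r from -a + b - 2c - 2 → -b + 2
  leading term b: subtract (-1)·m_8 from -b + 2 → 2c - 2
  leading term c: no divisor's leading term divides it; move 2c to the remainder.
  leading term 1: no divisor's leading term divides it; move -2 to the remainder.
  remainder 2c - 2 ≠ 0; add m_9 = 2c - 2 to the basis.

The other S-polynomials (S(g_1,g_2), S(g_1,g_3), S(g_1,g_4), S(g_1,g_5), S(g_1,g_6), S(g_2,g_3), S(g_2,g_4), S(g_2,g_5), S(g_2,g_6), S(g_3,g_4), S(g_3,g_5), S(g_3,g_6), S(g_3,r), S(g_4,g_5), S(g_4,g_6), S(g_4,r), S(g_5,g_6), S(g_5,r), S(g_6,r), S(g_1,m_8), S(g_2,m_8), S(g_3,m_8), S(g_4,m_8), S(g_5,m_8), S(g_6,m_8), S(r,m_8), S(g_1,m_9), S(g_2,m_9), S(g_3,m_9), S(g_4,m_9), S(g_5,m_9), S(g_6,m_9), S(r,m_9), S(m_8,m_9)) all reduce to 0 modulo the current basis, so we have a Gröbner basis.
Inter-reduce: drop elements whose leading term is divisible by another's, tail-reduce, and make monic.
Reduced Gröbner basis: {a + 2, b - 2, c - 1}.
The reduced Gröbner basis of I + (p) is {a + 2, b - 2, c - 1} ≠ {1}, a proper ideal, so the enlarged system stays consistent: p is independent of I, with normal form a - 2b + 2c - 1.

Ideal membership is decidable via reduction modulo a Gröbner basis.

c² - 2b - 2 is independent of I; its normal form modulo I is a - 2b + 2c - 1.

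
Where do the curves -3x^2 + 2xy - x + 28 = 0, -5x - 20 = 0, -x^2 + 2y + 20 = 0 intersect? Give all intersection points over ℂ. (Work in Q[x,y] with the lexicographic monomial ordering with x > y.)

Compute a lex Gröbner basis by Buchberger's algorithm.
f_1 = -3x^2 + 2xy - x + 28, LT = x^2.
f_2 = -5x - 20, LT = x.
f_3 = -x^2 + 2y + 20, LT = x^2.

S(f_1,f_2): lcm = x^2. S = -2/3xy - 11/3x - 28/3.
  reduce S modulo (f_1, f_2, f_3):
  remainder 8/3y + 16/3 ≠ 0; add h_4 = 8/3y + 16/3 to the basis.

The other S-polynomials (S(f_1,f_3), S(f_2,f_3), S(f_1,h_4), S(f_2,h_4), S(f_3,h_4)) all reduce to 0 modulo the current basis, so we have a Gröbner basis.
Inter-reduce: drop elements whose leading term is divisible by another's, tail-reduce, and make monic.
Reduced Gröbner basis: {x + 4, y + 2}.

The lex basis is triangular: the last element involves only y. Solving y + 2 = 0 gives y ∈ {-2}; substituting each value into the earlier elements determines the remaining variables.
  y = -2: the earlier basis element becomes x + 4 = 0, giving x = -4 — point (-4, -2).

{(-4, -2)}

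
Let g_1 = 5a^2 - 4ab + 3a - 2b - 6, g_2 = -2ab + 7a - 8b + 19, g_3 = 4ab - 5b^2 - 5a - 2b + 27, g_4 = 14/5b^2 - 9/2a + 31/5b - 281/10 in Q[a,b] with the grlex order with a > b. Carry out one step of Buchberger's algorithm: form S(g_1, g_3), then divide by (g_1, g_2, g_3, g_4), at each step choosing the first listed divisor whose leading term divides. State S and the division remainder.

S(g_1, g_3) = 9/20ab^2 + 5/4a^2 + 11/10ab - 2/5b^2 - 27/4a - 6/5b; remainder on division = 1023/560a - 1751/280b + 8027/560.

lcm(LM(g_1), LM(g_3)) = a^2b.
S = (lcm/LT(g_1))·g_1 − (lcm/LT(g_3))·g_3 = 9/20ab^2 + 5/4a^2 + 11/10ab - 2/5b^2 - 27/4a - 6/5b.
Reduce S modulo (g_1, g_2, g_3, g_4) in that order:
  leading term ab^2: subtract (-9/40b)·g_2 from 9/20ab^2 + 5/4a^2 + 11/10ab - 2/5b^2 - 27/4a - 6/5b → 5/4a^2 + 107/40ab - 11/5b^2 - 27/4a + 123/40b
  leading term a^2: subtract (1/4)·g_1 from 5/4a^2 + 107/40ab - 11/5b^2 - 27/4a + 123/40b → 147/40ab - 11/5b^2 - 15/2a + 143/40b + 3/2
  leading term ab: subtract (-147/80)·g_2 from 147/40ab - 11/5b^2 - 15/2a + 143/40b + 3/2 → -11/5b^2 + 429/80a - 89/8b + 2913/80
  leading term b^2: subtract (-11/14)·g_4 from -11/5b^2 + 429/80a - 89/8b + 2913/80 → 1023/560a - 1751/280b + 8027/560
  leading term a: no divisor's leading term divides it; move 1023/560a to the remainder.
  leading term b: no divisor's leading term divides it; move -1751/280b to the remainder.
  leading term 1: no divisor's leading term divides it; move 8027/560 to the remainder.
The remainder 1023/560a - 1751/280b + 8027/560 is nonzero, so it would be added as the next basis element.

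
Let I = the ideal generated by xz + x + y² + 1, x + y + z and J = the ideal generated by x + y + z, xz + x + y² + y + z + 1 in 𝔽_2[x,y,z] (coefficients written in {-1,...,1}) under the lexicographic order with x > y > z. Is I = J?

Since reduced Gröbner bases are canonical representatives of ideals under a given ordering, it suffices to compute and compare them.
Buchberger on the first generating set:
f_1 = xz + x + y² + 1, LT = xz.
f_2 = x + y + z, LT = x.

S(f_1,f_2): lcm = xz. S = x + y² + yz + z² + 1.
  reduce S modulo (f_1, f_2):
  remainder y² + yz + y + z² + z + 1 ≠ 0; add g_3 = y² + yz + y + z² + z + 1 to the basis.

The other S-polynomials (S(f_1,g_3), S(f_2,g_3)) all reduce to 0 modulo the current basis, so we have a Gröbner basis.
Inter-reduce: drop elements whose leading term is divisible by another's, tail-reduce, and make monic.
Reduced Gröbner basis: {x + y + z, y² + yz + y + z² + z + 1}.

Buchberger on the second generating set:
h_1 = x + y + z, LT = x.
h_2 = xz + x + y² + y + z + 1, LT = xz.

S(h_1,h_2): lcm = xz. S = x + y² + yz + y + z² + z + 1.
  reduce S modulo (h_1, h_2):
  remainder y² + yz + z² + 1 ≠ 0; add k_3 = y² + yz + z² + 1 to the basis.

The other S-polynomials (S(h_1,k_3), S(h_2,k_3)) all reduce to 0 modulo the current basis, so we have a Gröbner basis.
Inter-reduce: drop elements whose leading term is divisible by another's, tail-reduce, and make monic.
Reduced Gröbner basis: {x + y + z, y² + yz + z² + 1}.

Since the reduced bases disagree, the two ideals are not the same.

No, the ideals differ.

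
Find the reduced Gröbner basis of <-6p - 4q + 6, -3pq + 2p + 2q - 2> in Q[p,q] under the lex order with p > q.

f_1 = -6p - 4q + 6, LT = p.
f_2 = -3pq + 2p + 2q - 2, LT = pq.

S(f_1,f_2): lcm = pq. S = 2/3p + 2/3q^2 - 1/3q - 2/3.
  reduce S modulo (f_1, f_2):
  remainder 2/3q^2 - 7/9q ≠ 0; add g_3 = 2/3q^2 - 7/9q to the basis.

The other S-polynomials (S(f_1,g_3), S(f_2,g_3)) all reduce to 0 modulo the current basis, so we have a Gröbner basis.
Inter-reduce: drop elements whose leading term is divisible by another's, tail-reduce, and make monic.

G = {p + 2/3q - 1, q^2 - 7/6q}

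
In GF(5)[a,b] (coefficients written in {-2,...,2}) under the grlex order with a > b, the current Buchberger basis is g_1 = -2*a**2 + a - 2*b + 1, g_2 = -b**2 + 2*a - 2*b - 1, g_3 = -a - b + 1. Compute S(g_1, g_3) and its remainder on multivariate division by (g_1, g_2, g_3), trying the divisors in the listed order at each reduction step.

lcm(LM(g_1), LM(g_3)) = a**2.
S = (lcm/LT(g_1))·g_1 − (lcm/LT(g_3))·g_3 = -a*b - 2*a + b + 2.
Reduce S modulo (g_1, g_2, g_3) in that order:
  leading term a*b: subtract (b)·g_3 from -a*b - 2*a + b + 2 → b**2 - 2*a + 2
  leading term b**2: subtract (-1)·g_2 from b**2 - 2*a + 2 → -2*b + 1
  leading term b: no divisor's leading term divides it; move -2*b to the remainder.
  leading term 1: no divisor's leading term divides it; move 1 to the remainder.
The remainder -2*b + 1 is nonzero, so it would be added as the next basis element.

S(g_1, g_3) = -a*b - 2*a + b + 2; remainder on division = -2*b + 1.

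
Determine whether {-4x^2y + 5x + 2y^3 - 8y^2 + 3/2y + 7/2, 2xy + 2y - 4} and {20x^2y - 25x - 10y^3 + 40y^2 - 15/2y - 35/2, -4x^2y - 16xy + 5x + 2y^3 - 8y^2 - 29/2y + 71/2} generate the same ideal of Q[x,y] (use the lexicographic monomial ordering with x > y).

Two ideals are equal iff their reduced Gröbner bases coincide (the reduced basis is unique for a fixed ordering).
Buchberger on the first generating set:
f_1 = -4x^2y + 5x + 2y^3 - 8y^2 + 3/2y + 7/2, LT = x^2y.
f_2 = 2xy + 2y - 4, LT = xy.

S(f_1,f_2): lcm = x^2y. S = -xy + 3/4x - 1/2y^3 + 2y^2 - 3/8y - 7/8.
  leading term xy: subtract (-1/2)·f_2 from -xy + 3/4x - 1/2y^3 + 2y^2 - 3/8y - 7/8 → 3/4x - 1/2y^3 + 2y^2 + 5/8y - 23/8
  leading term x: no divisor's leading term divides it; move 3/4x to the remainder.
  leading term y^3: no divisor's leading term divides it; move -1/2y^3 to the remainder.
  leading term y^2: no divisor's leading term divides it; move 2y^2 to the remainder.
  leading term y: no divisor's leading term divides it; move 5/8y to the remainder.
  leading term 1: no divisor's leading term divides it; move -23/8 to the remainder.
  remainder 3/4x - 1/2y^3 + 2y^2 + 5/8y - 23/8 ≠ 0; add g_3 = 3/4x - 1/2y^3 + 2y^2 + 5/8y - 23/8 to the basis.

S(f_1,g_3): lcm = x^2y. S = 2/3xy^4 - 8/3xy^3 - 5/6xy^2 + 23/6xy - 5/4x - 1/2y^3 + 2y^2 - 3/8y - 7/8.
  leading term xy^4: subtract (1/3y^3)·f_2 from 2/3xy^4 - 8/3xy^3 - 5/6xy^2 + 23/6xy - 5/4x - 1/2y^3 + 2y^2 - 3/8y - 7/8 → -8/3xy^3 - 5/6xy^2 + 23/6xy - 5/4x - 2/3y^4 + 5/6y^3 + 2y^2 - 3/8y - 7/8
  leading term xy^3: subtract (-4/3y^2)·f_2 from -8/3xy^3 - 5/6xy^2 + 23/6xy - 5/4x - 2/3y^4 + 5/6y^3 + 2y^2 - 3/8y - 7/8 → -5/6xy^2 + 23/6xy - 5/4x - 2/3y^4 + 7/2y^3 - 10/3y^2 - 3/8y - 7/8
  leading term xy^2: subtract (-5/12y)·f_2 from -5/6xy^2 + 23/6xy - 5/4x - 2/3y^4 + 7/2y^3 - 10/3y^2 - 3/8y - 7/8 → 23/6xy - 5/4x - 2/3y^4 + 7/2y^3 - 5/2y^2 - 49/24y - 7/8
  leading term xy: subtract (23/12)·f_2 from 23/6xy - 5/4x - 2/3y^4 + 7/2y^3 - 5/2y^2 - 49/24y - 7/8 → -5/4x - 2/3y^4 + 7/2y^3 - 5/2y^2 - 47/8y + 163/24
  leading term x: subtract (-5/3)·g_3 from -5/4x - 2/3y^4 + 7/2y^3 - 5/2y^2 - 47/8y + 163/24 → -2/3y^4 + 8/3y^3 + 5/6y^2 - 29/6y + 2
  leading term y^4: no divisor's leading term divides it; move -2/3y^4 to the remainder.
  leading term y^3: no divisor's leading term divides it; move 8/3y^3 to the remainder.
  leading term y^2: no divisor's leading term divides it; move 5/6y^2 to the remainder.
  leading term y: no divisor's leading term divides it; move -29/6y to the remainder.
  leading term 1: no divisor's leading term divides it; move 2 to the remainder.
  remainder -2/3y^4 + 8/3y^3 + 5/6y^2 - 29/6y + 2 ≠ 0; add g_4 = -2/3y^4 + 8/3y^3 + 5/6y^2 - 29/6y + 2 to the basis.

The other S-polynomials (S(f_2,g_3), S(f_1,g_4), S(f_2,g_4), S(g_3,g_4)) all reduce to 0 modulo the current basis, so we have a Gröbner basis.
Inter-reduce: drop elements whose leading term is divisible by another's, tail-reduce, and make monic.
Reduced Gröbner basis: {x - 2/3y^3 + 8/3y^2 + 5/6y - 23/6, y^4 - 4y^3 - 5/4y^2 + 29/4y - 3}.

Buchberger on the second generating set:
h_1 = 20x^2y - 25x - 10y^3 + 40y^2 - 15/2y - 35/2, LT = x^2y.
h_2 = -4x^2y - 16xy + 5x + 2y^3 - 8y^2 - 29/2y + 71/2, LT = x^2y.

S(h_1,h_2): lcm = x^2y. S = -4xy - 4y + 8.
  leading term xy: no divisor's leading term divides it; move -4xy to the remainder.
  leading term y: no divisor's leading term divides it; move -4y to the remainder.
  leading term 1: no divisor's leading term divides it; move 8 to the remainder.
  remainder -4xy - 4y + 8 ≠ 0; add k_3 = -4xy - 4y + 8 to the basis.

S(h_1,k_3): lcm = x^2y. S = -xy + 3/4x - 1/2y^3 + 2y^2 - 3/8y - 7/8.
  leading term xy: subtract (1/4)·k_3 from -xy + 3/4x - 1/2y^3 + 2y^2 - 3/8y - 7/8 → 3/4x - 1/2y^3 + 2y^2 + 5/8y - 23/8
  leading term x: no divisor's leading term divides it; move 3/4x to the remainder.
  leading term y^3: no divisor's leading term divides it; move -1/2y^3 to the remainder.
  leading term y^2: no divisor's leading term divides it; move 2y^2 to the remainder.
  leading term y: no divisor's leading term divides it; move 5/8y to the remainder.
  leading term 1: no divisor's leading term divides it; move -23/8 to the remainder.
  remainder 3/4x - 1/2y^3 + 2y^2 + 5/8y - 23/8 ≠ 0; add k_4 = 3/4x - 1/2y^3 + 2y^2 + 5/8y - 23/8 to the basis.

S(h_1,k_4): lcm = x^2y. S = 2/3xy^4 - 8/3xy^3 - 5/6xy^2 + 23/6xy - 5/4x - 1/2y^3 + 2y^2 - 3/8y - 7/8.
  leading term xy^4: subtract (-1/6y^3)·k_3 from 2/3xy^4 - 8/3xy^3 - 5/6xy^2 + 23/6xy - 5/4x - 1/2y^3 + 2y^2 - 3/8y - 7/8 → -8/3xy^3 - 5/6xy^2 + 23/6xy - 5/4x - 2/3y^4 + 5/6y^3 + 2y^2 - 3/8y - 7/8
  leading term xy^3: subtract (2/3y^2)·k_3 from -8/3xy^3 - 5/6xy^2 + 23/6xy - 5/4x - 2/3y^4 + 5/6y^3 + 2y^2 - 3/8y - 7/8 → -5/6xy^2 + 23/6xy - 5/4x - 2/3y^4 + 7/2y^3 - 10/3y^2 - 3/8y - 7/8
  leading term xy^2: subtract (5/24y)·k_3 from -5/6xy^2 + 23/6xy - 5/4x - 2/3y^4 + 7/2y^3 - 10/3y^2 - 3/8y - 7/8 → 23/6xy - 5/4x - 2/3y^4 + 7/2y^3 - 5/2y^2 - 49/24y - 7/8
  leading term xy: subtract (-23/24)·k_3 from 23/6xy - 5/4x - 2/3y^4 + 7/2y^3 - 5/2y^2 - 49/24y - 7/8 → -5/4x - 2/3y^4 + 7/2y^3 - 5/2y^2 - 47/8y + 163/24
  leading term x: subtract (-5/3)·k_4 from -5/4x - 2/3y^4 + 7/2y^3 - 5/2y^2 - 47/8y + 163/24 → -2/3y^4 + 8/3y^3 + 5/6y^2 - 29/6y + 2
  leading term y^4: no divisor's leading term divides it; move -2/3y^4 to the remainder.
  leading term y^3: no divisor's leading term divides it; move 8/3y^3 to the remainder.
  leading term y^2: no divisor's leading term divides it; move 5/6y^2 to the remainder.
  leading term y: no divisor's leading term divides it; move -29/6y to the remainder.
  leading term 1: no divisor's leading term divides it; move 2 to the remainder.
  remainder -2/3y^4 + 8/3y^3 + 5/6y^2 - 29/6y + 2 ≠ 0; add k_5 = -2/3y^4 + 8/3y^3 + 5/6y^2 - 29/6y + 2 to the basis.

The other S-polynomials (S(h_2,k_3), S(h_2,k_4), S(k_3,k_4), S(h_1,k_5), S(h_2,k_5), S(k_3,k_5), S(k_4,k_5)) all reduce to 0 modulo the current basis, so we have a Gröbner basis.
Inter-reduce: drop elements whose leading term is divisible by another's, tail-reduce, and make monic.
Reduced Gröbner basis: {x - 2/3y^3 + 8/3y^2 + 5/6y - 23/6, y^4 - 4y^3 - 5/4y^2 + 29/4y - 3}.

These coincide, so the ideals are equal.

Yes, the ideals are equal.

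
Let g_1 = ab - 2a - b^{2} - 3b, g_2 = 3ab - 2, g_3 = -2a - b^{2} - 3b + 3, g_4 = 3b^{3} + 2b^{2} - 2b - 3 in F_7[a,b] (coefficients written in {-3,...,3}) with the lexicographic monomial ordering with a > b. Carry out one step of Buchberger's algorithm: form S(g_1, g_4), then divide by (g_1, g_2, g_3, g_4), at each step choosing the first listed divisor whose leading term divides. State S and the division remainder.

S(g_1, g_4) = 2ab^{2} + 3ab + a - b^{4} - 3b^{3}; remainder on division = 0.

lcm(LM(g_1), LM(g_4)) = ab^{3}.
S = (lcm/LT(g_1))·g_1 − (lcm/LT(g_4))·g_4 = 2ab^{2} + 3ab + a - b^{4} - 3b^{3}.
Reduce S modulo (g_1, g_2, g_3, g_4) in that order:
  leading term ab^{2}: subtract (2b)·g_1 from 2ab^{2} + 3ab + a - b^{4} - 3b^{3} → a - b^{4} - b^{3} - b^{2}
  leading term a: subtract (3)·g_3 from a - b^{4} - b^{3} - b^{2} → -b^{4} - b^{3} + 2b^{2} + 2b - 2
  leading term b^{4}: subtract (2b)·g_4 from -b^{4} - b^{3} + 2b^{2} + 2b - 2 → 2b^{3} - b^{2} + b - 2
  leading term b^{3}: subtract (3)·g_4 from 2b^{3} - b^{2} + b - 2 → 0
The remainder is 0, so this S-polynomial contributes no new basis element.
This is the inner loop of Buchberger's algorithm — each nonzero remainder becomes a new basis element.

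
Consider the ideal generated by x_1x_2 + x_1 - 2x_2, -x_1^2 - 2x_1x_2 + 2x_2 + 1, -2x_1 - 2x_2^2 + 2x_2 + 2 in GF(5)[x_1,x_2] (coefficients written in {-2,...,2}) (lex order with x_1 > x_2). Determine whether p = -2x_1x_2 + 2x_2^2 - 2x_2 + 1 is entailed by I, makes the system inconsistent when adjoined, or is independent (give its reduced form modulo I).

Adjoining -2x_1x_2 + 2x_2^2 - 2x_2 + 1 makes the ideal the whole ring: the system is inconsistent.

First compute the reduced Gröbner basis of I by Buchberger's algorithm.
f_1 = x_1x_2 + x_1 - 2x_2, LT = x_1x_2.
f_2 = -x_1^2 - 2x_1x_2 + 2x_2 + 1, LT = x_1^2.
f_3 = -2x_1 - 2x_2^2 + 2x_2 + 2, LT = x_1.

S(f_1,f_2): lcm = x_1^2x_2. S = x_1^2 - 2x_1x_2^2 - 2x_1x_2 + 2x_2^2 + x_2.
  leading term x_1^2: subtract (-1)·f_2 from x_1^2 - 2x_1x_2^2 - 2x_1x_2 + 2x_2^2 + x_2 → -2x_1x_2^2 + x_1x_2 + 2x_2^2 - 2x_2 + 1
  leading term x_1x_2^2: subtract (-2x_2)·f_1 from -2x_1x_2^2 + x_1x_2 + 2x_2^2 - 2x_2 + 1 → -2x_1x_2 - 2x_2^2 - 2x_2 + 1
  leading term x_1x_2: subtract (-2)·f_1 from -2x_1x_2 - 2x_2^2 - 2x_2 + 1 → 2x_1 - 2x_2^2 - x_2 + 1
  leading term x_1: subtract (-1)·f_3 from 2x_1 - 2x_2^2 - x_2 + 1 → x_2^2 + x_2 - 2
  leading term x_2^2: no divisor's leading term divides it; move x_2^2 to the remainder.
  leading term x_2: no divisor's leading term divides it; move x_2 to the remainder.
  leading term 1: no divisor's leading term divides it; move -2 to the remainder.
  remainder x_2^2 + x_2 - 2 ≠ 0; add h_4 = x_2^2 + x_2 - 2 to the basis.

S(f_1,f_3): lcm = x_1x_2. S = x_1 - x_2^3 + x_2^2 - x_2.
  leading term x_1: subtract (2)·f_3 from x_1 - x_2^3 + x_2^2 - x_2 → -x_2^3 + 1
  leading term x_2^3: subtract (-x_2)·h_4 from -x_2^3 + 1 → x_2^2 - 2x_2 + 1
  leading term x_2^2: subtract (1)·h_4 from x_2^2 - 2x_2 + 1 → 2x_2 - 2
  leading term x_2: no divisor's leading term divides it; move 2x_2 to the remainder.
  leading term 1: no divisor's leading term divides it; move -2 to the remainder.
  remainder 2x_2 - 2 ≠ 0; add h_5 = 2x_2 - 2 to the basis.

S(f_2,f_3): lcm = x_1^2. S = -x_1x_2^2 - 2x_1x_2 + x_1 - 2x_2 - 1.
  leading term x_1x_2^2: subtract (-x_2)·f_1 from -x_1x_2^2 - 2x_1x_2 + x_1 - 2x_2 - 1 → -x_1x_2 + x_1 - 2x_2^2 - 2x_2 - 1
  leading term x_1x_2: subtract (-1)·f_1 from -x_1x_2 + x_1 - 2x_2^2 - 2x_2 - 1 → 2x_1 - 2x_2^2 + x_2 - 1
  leading term x_1: subtract (-1)·f_3 from 2x_1 - 2x_2^2 + x_2 - 1 → x_2^2 - 2x_2 + 1
  leading term x_2^2: subtract (1)·h_4 from x_2^2 - 2x_2 + 1 → 2x_2 - 2
  leading term x_2: subtract (1)·h_5 from 2x_2 - 2 → 0
  remainder 0.

S(f_1,h_4): lcm = x_1x_2^2. S = 2x_1 - 2x_2^2.
  leading term x_1: subtract (-1)·f_3 from 2x_1 - 2x_2^2 → x_2^2 + 2x_2 + 2
  leading term x_2^2: subtract (1)·h_4 from x_2^2 + 2x_2 + 2 → x_2 - 1
  leading term x_2: subtract (-2)·h_5 from x_2 - 1 → 0
  remainder 0.

S(f_2,h_4): leading monomials are coprime, so the S-polynomial reduces to 0 (Buchberger's first criterion).
S(f_3,h_4): leading monomials are coprime, so the S-polynomial reduces to 0 (Buchberger's first criterion).
S(f_1,h_5): lcm = x_1x_2. S = 2x_1 - 2x_2.
  leading term x_1: subtract (-1)·f_3 from 2x_1 - 2x_2 → -2x_2^2 + 2
  leading term x_2^2: subtract (-2)·h_4 from -2x_2^2 + 2 → 2x_2 - 2
  leading term x_2: subtract (1)·h_5 from 2x_2 - 2 → 0
  remainder 0.

S(f_2,h_5): leading monomials are coprime, so the S-polynomial reduces to 0 (Buchberger's first criterion).
S(f_3,h_5): leading monomials are coprime, so the S-polynomial reduces to 0 (Buchberger's first criterion).
S(h_4,h_5): lcm = x_2^2. S = 2x_2 - 2.
  leading term x_2: subtract (1)·h_5 from 2x_2 - 2 → 0
  remainder 0.

Every S-polynomial of the final basis reduces to 0, so we have a Gröbner basis.
Inter-reduce: drop elements whose leading term is divisible by another's, tail-reduce, and make monic.
Reduced Gröbner basis: {x_1 - 1, x_2 - 1}.
Label its elements g_1 = x_1 - 1, g_2 = x_2 - 1.

Reduce p = -2x_1x_2 + 2x_2^2 - 2x_2 + 1 modulo G:
  leading term x_1x_2: subtract (-2x_2)·g_1 from -2x_1x_2 + 2x_2^2 - 2x_2 + 1 → 2x_2^2 + x_2 + 1
  leading term x_2^2: subtract (2x_2)·g_2 from 2x_2^2 + x_2 + 1 → -2x_2 + 1
  leading term x_2: subtract (-2)·g_2 from -2x_2 + 1 → -1
  leading term 1: no divisor's leading term divides it; move -1 to the remainder.
  normal form = -1.
The normal form is nonzero, so p ∉ I. Since p minus its normal form lies in I, I + (p) = I + (r) where r = -1; decide whether this ideal is the whole ring.
Here r = -1 is a nonzero constant, hence a unit: 1 ∈ I + (p), the Gröbner basis of I + (p) is {1}, and the enlarged system has no common solution — adjoining p is inconsistent.

Ideal membership is decidable via reduction modulo a Gröbner basis.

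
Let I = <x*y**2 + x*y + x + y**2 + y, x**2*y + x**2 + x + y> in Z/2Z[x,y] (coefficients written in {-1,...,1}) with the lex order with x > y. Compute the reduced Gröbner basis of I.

G = {x + y, y**2}

f_1 = x*y**2 + x*y + x + y**2 + y, LT = x*y**2.
f_2 = x**2*y + x**2 + x + y, LT = x**2*y.

S(f_1,f_2): lcm = x**2*y**2. S = x**2 + x*y**2 + y**2.
  reduce S modulo (f_1, f_2):
  remainder x**2 + x*y + x + y ≠ 0; add g_3 = x**2 + x*y + x + y to the basis.

S(f_1,g_3): lcm = x**2*y**2. S = x**2*y + x**2 + x*y**3 + x*y + y**3.
  reduce S modulo (f_1, f_2, g_3):
  remainder x*y ≠ 0; add g_4 = x*y to the basis.

S(f_2,g_3): lcm = x**2*y. S = x**2 + x*y**2 + x*y + x + y**2 + y.
  reduce S modulo (f_1, f_2, g_3, g_4):
  remainder x + y ≠ 0; add g_5 = x + y to the basis.

S(f_1,g_4): lcm = x*y**2. S = x*y + x + y**2 + y.
  reduce S modulo (f_1, f_2, g_3, g_4, g_5):
  remainder y**2 ≠ 0; add g_6 = y**2 to the basis.

The other S-polynomials (S(f_2,g_4), S(g_3,g_4), S(f_1,g_5), S(f_2,g_5), S(g_3,g_5), S(g_4,g_5), S(f_1,g_6), S(f_2,g_6), S(g_3,g_6), S(g_4,g_6), S(g_5,g_6)) all reduce to 0 modulo the current basis, so we have a Gröbner basis.
Inter-reduce: drop elements whose leading term is divisible by another's, tail-reduce, and make monic.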